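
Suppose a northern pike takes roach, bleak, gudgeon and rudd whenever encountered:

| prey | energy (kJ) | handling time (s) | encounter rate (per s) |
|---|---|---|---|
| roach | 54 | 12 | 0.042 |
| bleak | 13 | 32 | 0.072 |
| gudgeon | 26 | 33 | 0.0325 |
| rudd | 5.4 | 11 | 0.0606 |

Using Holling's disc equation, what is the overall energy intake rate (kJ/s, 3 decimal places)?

0.789 kJ/s

R = Σλ_iE_i / (1 + Σλ_ih_i)
Numerator: 0.042×54 + 0.072×13 + 0.0325×26 + 0.0606×5.4 = 4.376
Denominator: 1 + 0.042×12 + 0.072×32 + 0.0325×33 + 0.0606×11 = 5.547
R = 4.376/5.547 = 0.7889 kJ/s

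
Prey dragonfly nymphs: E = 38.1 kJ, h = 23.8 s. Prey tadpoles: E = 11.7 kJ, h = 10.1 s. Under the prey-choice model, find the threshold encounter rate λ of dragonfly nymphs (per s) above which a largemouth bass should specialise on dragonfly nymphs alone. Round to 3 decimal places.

0.110 per s

Drop tadpoles once their profitability E₂/h₂ falls below the rate achievable on dragonfly nymphs alone: E₂/h₂ = λE₁/(1 + λh₁).
Solve for λ: λE₁h₂ = E₂(1 + λh₁) → λ(E₁h₂ − E₂h₁) = E₂ → λ = E₂/(E₁h₂ − E₂h₁).
λ = 11.7/(38.1×10.1 − 11.7×23.8) = 11.7/106.4 = 0.11 per s.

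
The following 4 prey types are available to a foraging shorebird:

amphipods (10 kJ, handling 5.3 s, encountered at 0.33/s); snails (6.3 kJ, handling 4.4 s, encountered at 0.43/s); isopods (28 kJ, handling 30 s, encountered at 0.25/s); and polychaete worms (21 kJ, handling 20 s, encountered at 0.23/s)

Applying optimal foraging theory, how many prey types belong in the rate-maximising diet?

Rank by E/h (kJ/s): amphipods 1.89, snails 1.43, polychaete worms 1.05, isopods 0.933. Include each in turn until the next type's E/h falls below the running intake rate.
Rate on top 1: 1.2. snails: 1.43 > 1.2 → include.
Rate on top 2: 1.295. polychaete worms: 1.05 < 1.295 → exclude; stop.
Optimal diet: amphipods, snails — 2 of 4 types.

2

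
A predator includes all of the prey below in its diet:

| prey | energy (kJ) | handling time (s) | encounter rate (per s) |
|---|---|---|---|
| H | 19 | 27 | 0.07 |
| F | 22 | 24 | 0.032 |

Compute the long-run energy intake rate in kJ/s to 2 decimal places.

0.56 kJ/s

R = Σλ_iE_i / (1 + Σλ_ih_i)
Numerator: 0.07×19 + 0.032×22 = 2.034
Denominator: 1 + 0.07×27 + 0.032×24 = 3.658
R = 2.034/3.658 = 0.556 kJ/s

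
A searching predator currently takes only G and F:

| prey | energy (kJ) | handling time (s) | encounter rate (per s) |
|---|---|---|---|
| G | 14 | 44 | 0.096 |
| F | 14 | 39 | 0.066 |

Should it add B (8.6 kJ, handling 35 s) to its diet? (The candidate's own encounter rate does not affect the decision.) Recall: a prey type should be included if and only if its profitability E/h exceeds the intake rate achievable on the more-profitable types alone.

On G and F alone, R = ΣλE/(1+Σλh) = 2.268/7.798 = 0.2908 kJ/s.
B: E/h = 8.6/35 = 0.2457 kJ/s.
Since 0.2457 < R, time spent handling B is better spent searching.

No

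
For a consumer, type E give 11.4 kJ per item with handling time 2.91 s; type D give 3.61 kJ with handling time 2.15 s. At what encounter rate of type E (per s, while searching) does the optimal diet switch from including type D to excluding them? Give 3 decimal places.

Drop type D once their profitability E₂/h₂ falls below the rate achievable on type E alone: E₂/h₂ = λE₁/(1 + λh₁).
Solve for λ: λE₁h₂ = E₂(1 + λh₁) → λ(E₁h₂ − E₂h₁) = E₂ → λ = E₂/(E₁h₂ − E₂h₁).
λ = 3.61/(11.4×2.15 − 3.61×2.91) = 3.61/14 = 0.2578 per s.

0.258 per s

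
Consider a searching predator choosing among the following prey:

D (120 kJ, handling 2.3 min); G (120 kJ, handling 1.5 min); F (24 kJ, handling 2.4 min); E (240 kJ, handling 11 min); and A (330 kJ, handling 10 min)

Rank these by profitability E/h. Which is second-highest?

Profitability E/h (kJ/min): D = 120/2.3 = 52.2, G = 120/1.5 = 80, F = 24/2.4 = 10, E = 240/11 = 21.8, A = 330/10 = 33.
Ranked: G > D > A > E > F.

D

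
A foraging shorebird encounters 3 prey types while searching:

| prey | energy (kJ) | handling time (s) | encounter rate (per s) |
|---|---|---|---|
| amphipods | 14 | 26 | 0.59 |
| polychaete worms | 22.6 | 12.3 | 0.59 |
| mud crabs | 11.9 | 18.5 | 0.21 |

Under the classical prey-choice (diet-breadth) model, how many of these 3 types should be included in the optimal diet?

Rank by E/h (kJ/s): polychaete worms 1.84, mud crabs 0.643, amphipods 0.538. Include each in turn until the next type's E/h falls below the running intake rate.
Rate on top 1: 1.615. mud crabs: 0.643 < 1.615 → exclude; stop.
Optimal diet: polychaete worms — 1 of 3 types.

1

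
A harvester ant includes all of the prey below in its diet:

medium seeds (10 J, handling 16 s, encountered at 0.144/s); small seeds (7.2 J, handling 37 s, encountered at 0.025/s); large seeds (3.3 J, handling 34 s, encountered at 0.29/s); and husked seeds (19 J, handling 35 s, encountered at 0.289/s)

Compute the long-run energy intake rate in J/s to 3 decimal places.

0.333 J/s

Energy encountered per unit search time: 0.144×10 + 0.025×7.2 + 0.29×3.3 + 0.289×19 = 8.068 J/s.
Handling time per unit search time: 0.144×16 + 0.025×37 + 0.29×34 + 0.289×35 = 23.2.
Rate = 8.068/(1 + 23.2) = 0.3333 J/s.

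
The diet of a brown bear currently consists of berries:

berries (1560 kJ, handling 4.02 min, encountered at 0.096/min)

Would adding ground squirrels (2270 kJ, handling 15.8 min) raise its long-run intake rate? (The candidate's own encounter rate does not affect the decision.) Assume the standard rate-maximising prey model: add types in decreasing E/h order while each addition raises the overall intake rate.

Yes

On berries alone, R = ΣλE/(1+Σλh) = 149.8/1.386 = 108.1 kJ/min.
ground squirrels: E/h = 2270/15.8 = 143.7 kJ/min.
Since 143.7 > R, including ground squirrels increases the long-run rate.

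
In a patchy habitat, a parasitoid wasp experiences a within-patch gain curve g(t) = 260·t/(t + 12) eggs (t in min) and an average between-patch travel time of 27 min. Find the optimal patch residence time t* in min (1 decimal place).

18.0 min

By the marginal value theorem, leave when the instantaneous gain rate g'(t) equals the habitat-wide average g(t)/(T + t).
g'(t) = 260·12/(t + 12)². Setting 260·12/(t+12)² = 260t/[(t+12)(27+t)] gives 12(27+t) = t(t+12), so t² = 12×27 = 324.
t* = √324 = 18 min.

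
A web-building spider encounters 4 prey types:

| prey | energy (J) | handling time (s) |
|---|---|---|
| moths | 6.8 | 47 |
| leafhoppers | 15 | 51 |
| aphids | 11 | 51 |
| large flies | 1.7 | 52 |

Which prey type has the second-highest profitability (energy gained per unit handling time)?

aphids

In descending order of E/h:
leafhoppers: 15/51 = 0.294 J/s
aphids: 11/51 = 0.216 J/s
moths: 6.8/47 = 0.145 J/s
large flies: 1.7/52 = 0.0327 J/s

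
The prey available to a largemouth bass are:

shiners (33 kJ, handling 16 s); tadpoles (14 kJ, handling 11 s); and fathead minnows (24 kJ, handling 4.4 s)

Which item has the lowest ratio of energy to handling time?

tadpoles

In descending order of E/h:
fathead minnows: 24/4.4 = 5.45 kJ/s
shiners: 33/16 = 2.06 kJ/s
tadpoles: 14/11 = 1.27 kJ/s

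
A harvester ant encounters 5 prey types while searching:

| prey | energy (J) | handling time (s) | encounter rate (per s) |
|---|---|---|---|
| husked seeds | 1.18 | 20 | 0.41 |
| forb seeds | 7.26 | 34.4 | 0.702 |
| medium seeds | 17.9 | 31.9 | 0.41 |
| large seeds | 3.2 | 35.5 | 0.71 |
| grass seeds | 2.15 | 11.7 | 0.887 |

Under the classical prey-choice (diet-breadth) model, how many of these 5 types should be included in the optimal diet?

E/h in descending order: medium seeds 0.561, forb seeds 0.211, grass seeds 0.184, large seeds 0.0901, husked seeds 0.059 J/s. The optimal diet is the largest prefix of this list for which every included type satisfies E_i/h_i > R on the types above it.
Rate on top 1: 0.5213. forb seeds: 0.211 < 0.5213 → exclude; stop.
Optimal diet: medium seeds — 1 of 5 types.

1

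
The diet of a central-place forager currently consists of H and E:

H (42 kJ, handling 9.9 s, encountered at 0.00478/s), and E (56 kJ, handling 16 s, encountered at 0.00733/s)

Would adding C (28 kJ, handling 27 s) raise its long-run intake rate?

Yes

Current rate: (0.00478×42 + 0.00733×56)/(1 + 0.00478×9.9 + 0.00733×16) = 0.5248 kJ/s.
Profitability of C: 28/27 = 1.037 kJ/s.
1.037 > 0.5248, so adding C raises the average — include it.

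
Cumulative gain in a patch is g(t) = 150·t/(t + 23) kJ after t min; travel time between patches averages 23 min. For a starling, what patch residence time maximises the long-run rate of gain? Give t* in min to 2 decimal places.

23.00 min

By the marginal value theorem, leave when the instantaneous gain rate g'(t) equals the habitat-wide average g(t)/(T + t).
g'(t) = 150·23/(t + 23)². Setting 150·23/(t+23)² = 150t/[(t+23)(23+t)] gives 23(23+t) = t(t+23), so t² = 23×23 = 529.
t* = √529 = 23 min.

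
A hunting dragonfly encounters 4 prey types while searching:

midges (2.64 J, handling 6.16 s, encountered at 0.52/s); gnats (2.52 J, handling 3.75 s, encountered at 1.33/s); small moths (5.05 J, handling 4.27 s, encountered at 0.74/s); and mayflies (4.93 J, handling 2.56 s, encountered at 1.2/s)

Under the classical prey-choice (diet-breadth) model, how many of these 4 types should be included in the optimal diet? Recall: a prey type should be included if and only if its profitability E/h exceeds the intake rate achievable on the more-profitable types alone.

Profitabilities (E/h, J/s): mayflies 1.93, small moths 1.18, gnats 0.672, midges 0.429. Add prey in this order while the next type's profitability exceeds the intake rate on those already taken.
Rate on top 1: 1.453. small moths: 1.18 < 1.453 → exclude; stop.
Optimal diet: mayflies — 1 of 4 types.

1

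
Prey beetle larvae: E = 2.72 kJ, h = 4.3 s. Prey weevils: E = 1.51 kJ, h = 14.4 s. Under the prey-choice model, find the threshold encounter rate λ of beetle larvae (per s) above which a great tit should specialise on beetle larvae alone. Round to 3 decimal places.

The zero-one rule: include weevils iff E₂/h₂ > λE₁/(1+λh₁). Equality gives the switch point.
λE₁h₂ = E₂ + λE₂h₁ ⇒ λ = E₂/(E₁h₂ − E₂h₁) = 1.51/(39.17 − 6.493) = 0.04621 per s.

0.046 per s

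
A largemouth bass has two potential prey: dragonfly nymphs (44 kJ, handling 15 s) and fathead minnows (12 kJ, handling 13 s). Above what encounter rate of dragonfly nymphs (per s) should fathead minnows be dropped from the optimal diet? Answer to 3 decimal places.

0.031 per s

Drop fathead minnows once their profitability E₂/h₂ falls below the rate achievable on dragonfly nymphs alone: E₂/h₂ = λE₁/(1 + λh₁).
Solve for λ: λE₁h₂ = E₂(1 + λh₁) → λ(E₁h₂ − E₂h₁) = E₂ → λ = E₂/(E₁h₂ − E₂h₁).
λ = 12/(44×13 − 12×15) = 12/392 = 0.03061 per s.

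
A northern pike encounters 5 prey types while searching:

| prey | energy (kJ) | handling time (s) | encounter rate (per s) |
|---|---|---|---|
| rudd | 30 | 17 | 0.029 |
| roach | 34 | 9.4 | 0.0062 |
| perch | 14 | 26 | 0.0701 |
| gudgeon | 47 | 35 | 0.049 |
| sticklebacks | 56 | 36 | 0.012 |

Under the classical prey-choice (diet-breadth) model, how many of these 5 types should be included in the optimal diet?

E/h in descending order: roach 3.62, rudd 1.76, sticklebacks 1.56, gudgeon 1.34, perch 0.538 kJ/s. The optimal diet is the largest prefix of this list for which every included type satisfies E_i/h_i > R on the types above it.
Rate on top 1: 0.1992. rudd: 1.76 > 0.1992 → include.
Rate on top 2: 0.6967. sticklebacks: 1.56 > 0.6967 → include.
Rate on top 3: 0.8838. gudgeon: 1.34 > 0.8838 → include.
Rate on top 4: 1.097. perch: 0.538 < 1.097 → exclude; stop.
Optimal diet: roach, rudd, sticklebacks, gudgeon — 4 of 5 types.

4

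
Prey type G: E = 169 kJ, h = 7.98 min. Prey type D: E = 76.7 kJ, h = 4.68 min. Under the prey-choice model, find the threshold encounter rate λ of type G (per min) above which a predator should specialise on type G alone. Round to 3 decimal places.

Drop type D once their profitability E₂/h₂ falls below the rate achievable on type G alone: E₂/h₂ = λE₁/(1 + λh₁).
Solve for λ: λE₁h₂ = E₂(1 + λh₁) → λ(E₁h₂ − E₂h₁) = E₂ → λ = E₂/(E₁h₂ − E₂h₁).
λ = 76.7/(169×4.68 − 76.7×7.98) = 76.7/178.9 = 0.4288 per min.

0.429 per min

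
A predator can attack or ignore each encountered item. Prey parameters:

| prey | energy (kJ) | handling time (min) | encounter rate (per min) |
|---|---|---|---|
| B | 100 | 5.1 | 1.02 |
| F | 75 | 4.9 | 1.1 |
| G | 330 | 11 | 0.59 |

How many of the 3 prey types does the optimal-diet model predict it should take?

1

E/h in descending order: G 30, B 19.6, F 15.3 kJ/min. The optimal diet is the largest prefix of this list for which every included type satisfies E_i/h_i > R on the types above it.
Rate on top 1: 25.99. B: 19.6 < 25.99 → exclude; stop.
Optimal diet: G — 1 of 3 types.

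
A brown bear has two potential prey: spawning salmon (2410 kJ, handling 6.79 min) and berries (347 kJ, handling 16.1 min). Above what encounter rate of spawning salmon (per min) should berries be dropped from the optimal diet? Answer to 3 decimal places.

The zero-one rule: include berries iff E₂/h₂ > λE₁/(1+λh₁). Equality gives the switch point.
λE₁h₂ = E₂ + λE₂h₁ ⇒ λ = E₂/(E₁h₂ − E₂h₁) = 347/(3.88e+04 − 2356) = 0.009521 per min.

0.010 per min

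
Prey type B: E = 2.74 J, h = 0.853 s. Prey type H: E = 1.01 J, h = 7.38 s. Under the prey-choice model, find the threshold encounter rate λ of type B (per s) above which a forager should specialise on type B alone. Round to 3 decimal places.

At the threshold, the rate on type B alone equals the profitability of type H: λ·2.74/(1 + λ·0.853) = 1.01/7.38 = 0.1369.
Rearranging, λ(2.74 − 0.1369×0.853) = 0.1369, so λ = 0.1369/2.623 = 0.05217 per s.

0.052 per s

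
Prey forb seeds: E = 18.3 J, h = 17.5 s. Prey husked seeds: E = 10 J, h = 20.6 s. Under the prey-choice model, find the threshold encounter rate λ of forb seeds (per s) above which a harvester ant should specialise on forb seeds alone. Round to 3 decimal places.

0.050 per s

Drop husked seeds once their profitability E₂/h₂ falls below the rate achievable on forb seeds alone: E₂/h₂ = λE₁/(1 + λh₁).
Solve for λ: λE₁h₂ = E₂(1 + λh₁) → λ(E₁h₂ − E₂h₁) = E₂ → λ = E₂/(E₁h₂ − E₂h₁).
λ = 10/(18.3×20.6 − 10×17.5) = 10/202 = 0.04951 per s.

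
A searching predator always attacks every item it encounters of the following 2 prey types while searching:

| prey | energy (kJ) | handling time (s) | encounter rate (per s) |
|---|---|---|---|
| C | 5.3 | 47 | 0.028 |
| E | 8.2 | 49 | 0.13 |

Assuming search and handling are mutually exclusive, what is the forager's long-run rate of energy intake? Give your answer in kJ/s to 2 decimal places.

Energy encountered per unit search time: 0.028×5.3 + 0.13×8.2 = 1.214 kJ/s.
Handling time per unit search time: 0.028×47 + 0.13×49 = 7.686.
Rate = 1.214/(1 + 7.686) = 0.1398 kJ/s.

0.14 kJ/s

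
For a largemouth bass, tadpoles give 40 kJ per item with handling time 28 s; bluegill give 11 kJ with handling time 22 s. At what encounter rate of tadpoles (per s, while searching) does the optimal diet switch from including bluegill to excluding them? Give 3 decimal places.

At the threshold, the rate on tadpoles alone equals the profitability of bluegill: λ·40/(1 + λ·28) = 11/22 = 0.5.
Rearranging, λ(40 − 0.5×28) = 0.5, so λ = 0.5/26 = 0.01923 per s.

0.019 per s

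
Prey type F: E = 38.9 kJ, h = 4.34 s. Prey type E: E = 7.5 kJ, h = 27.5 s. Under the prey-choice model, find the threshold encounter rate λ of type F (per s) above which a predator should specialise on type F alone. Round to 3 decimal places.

0.007 per s

At the threshold, the rate on type F alone equals the profitability of type E: λ·38.9/(1 + λ·4.34) = 7.5/27.5 = 0.2727.
Rearranging, λ(38.9 − 0.2727×4.34) = 0.2727, so λ = 0.2727/37.72 = 0.007231 per s.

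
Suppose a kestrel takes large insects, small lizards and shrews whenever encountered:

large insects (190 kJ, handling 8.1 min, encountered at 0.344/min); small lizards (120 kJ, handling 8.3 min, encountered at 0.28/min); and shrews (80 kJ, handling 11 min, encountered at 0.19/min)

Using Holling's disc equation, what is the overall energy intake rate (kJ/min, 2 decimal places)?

Energy encountered per unit search time: 0.344×190 + 0.28×120 + 0.19×80 = 114.2 kJ/min.
Handling time per unit search time: 0.344×8.1 + 0.28×8.3 + 0.19×11 = 7.2.
Rate = 114.2/(1 + 7.2) = 13.92 kJ/min.

13.92 kJ/min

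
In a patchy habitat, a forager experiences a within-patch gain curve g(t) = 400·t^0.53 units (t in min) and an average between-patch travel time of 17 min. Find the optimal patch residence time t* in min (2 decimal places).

19.17 min

Optimal t* satisfies g'(t*) = g(t*)/(T + t*).
g'(t) = 0.53·400·t^-0.47. Setting 0.53·400·t^-0.47 = 400·t^0.53/(17+t) gives 0.53(17+t) = t, so 0.47·t = 0.53×17.
t* = 0.53×17/0.47 = 19.17 min.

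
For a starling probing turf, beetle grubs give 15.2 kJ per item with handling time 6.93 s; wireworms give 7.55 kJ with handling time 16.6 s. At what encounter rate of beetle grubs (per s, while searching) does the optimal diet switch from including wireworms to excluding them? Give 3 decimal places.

At the threshold, the rate on beetle grubs alone equals the profitability of wireworms: λ·15.2/(1 + λ·6.93) = 7.55/16.6 = 0.4548.
Rearranging, λ(15.2 − 0.4548×6.93) = 0.4548, so λ = 0.4548/12.05 = 0.03775 per s.

0.038 per s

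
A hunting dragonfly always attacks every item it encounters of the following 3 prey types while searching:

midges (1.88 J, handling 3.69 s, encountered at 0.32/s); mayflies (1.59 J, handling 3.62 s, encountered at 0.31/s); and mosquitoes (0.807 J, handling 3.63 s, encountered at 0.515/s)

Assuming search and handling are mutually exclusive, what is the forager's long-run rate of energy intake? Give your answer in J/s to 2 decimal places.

0.29 J/s

R = (0.32×1.88 + 0.31×1.59 + 0.515×0.807) / (1 + 0.32×3.69 + 0.31×3.62 + 0.515×3.63) = 1.51/5.172 = 0.292 J/s.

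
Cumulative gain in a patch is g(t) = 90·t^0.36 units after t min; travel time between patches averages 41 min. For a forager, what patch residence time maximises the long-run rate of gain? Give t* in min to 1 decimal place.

By the marginal value theorem, leave when the instantaneous gain rate g'(t) equals the habitat-wide average g(t)/(T + t).
g'(t) = 0.36·90·t^-0.64. Setting 0.36·90·t^-0.64 = 90·t^0.36/(41+t) gives 0.36(41+t) = t, so 0.64·t = 0.36×41.
t* = 0.36×41/0.64 = 23.06 min.

23.1 min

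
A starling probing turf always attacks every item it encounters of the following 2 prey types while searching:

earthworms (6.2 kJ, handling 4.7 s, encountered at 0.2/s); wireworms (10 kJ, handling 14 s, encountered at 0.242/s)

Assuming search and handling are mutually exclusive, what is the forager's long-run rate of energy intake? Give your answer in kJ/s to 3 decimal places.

R = (0.2×6.2 + 0.242×10) / (1 + 0.2×4.7 + 0.242×14) = 3.66/5.328 = 0.6869 kJ/s.

0.687 kJ/s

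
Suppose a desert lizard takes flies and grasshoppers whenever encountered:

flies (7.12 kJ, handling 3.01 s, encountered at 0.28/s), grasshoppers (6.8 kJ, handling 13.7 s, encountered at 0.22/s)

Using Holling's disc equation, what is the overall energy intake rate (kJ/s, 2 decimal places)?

0.72 kJ/s

R = (0.28×7.12 + 0.22×6.8) / (1 + 0.28×3.01 + 0.22×13.7) = 3.49/4.857 = 0.7185 kJ/s.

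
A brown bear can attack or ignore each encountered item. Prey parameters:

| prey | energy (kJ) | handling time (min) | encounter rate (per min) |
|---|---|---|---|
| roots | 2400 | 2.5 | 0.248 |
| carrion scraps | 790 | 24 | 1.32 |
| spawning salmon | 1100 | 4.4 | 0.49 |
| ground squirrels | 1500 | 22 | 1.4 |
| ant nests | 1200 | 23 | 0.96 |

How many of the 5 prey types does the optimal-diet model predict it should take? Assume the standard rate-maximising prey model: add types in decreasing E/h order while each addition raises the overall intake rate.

1

E/h in descending order: roots 960, spawning salmon 250, ground squirrels 68.2, ant nests 52.2, carrion scraps 32.9 kJ/min. The optimal diet is the largest prefix of this list for which every included type satisfies E_i/h_i > R on the types above it.
Rate on top 1: 367.4. spawning salmon: 250 < 367.4 → exclude; stop.
Optimal diet: roots — 1 of 5 types.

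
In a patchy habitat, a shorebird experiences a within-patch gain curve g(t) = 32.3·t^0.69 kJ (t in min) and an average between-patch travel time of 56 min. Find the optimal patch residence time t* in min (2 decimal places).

By the marginal value theorem, leave when the instantaneous gain rate g'(t) equals the habitat-wide average g(t)/(T + t).
g'(t) = 0.69·32.3·t^-0.31. Setting 0.69·32.3·t^-0.31 = 32.3·t^0.69/(56+t) gives 0.69(56+t) = t, so 0.31·t = 0.69×56.
t* = 0.69×56/0.31 = 124.6 min.

124.65 min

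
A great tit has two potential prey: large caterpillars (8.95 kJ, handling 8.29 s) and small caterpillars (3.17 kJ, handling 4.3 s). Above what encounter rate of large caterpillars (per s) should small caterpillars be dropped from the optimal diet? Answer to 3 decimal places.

0.260 per s

The zero-one rule: include small caterpillars iff E₂/h₂ > λE₁/(1+λh₁). Equality gives the switch point.
λE₁h₂ = E₂ + λE₂h₁ ⇒ λ = E₂/(E₁h₂ − E₂h₁) = 3.17/(38.48 − 26.28) = 0.2597 per s.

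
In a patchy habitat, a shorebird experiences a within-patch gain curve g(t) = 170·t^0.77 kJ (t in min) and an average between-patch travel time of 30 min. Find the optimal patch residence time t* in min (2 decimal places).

100.43 min

Optimal t* satisfies g'(t*) = g(t*)/(T + t*).
g'(t) = 0.77·170·t^-0.23. Setting 0.77·170·t^-0.23 = 170·t^0.77/(30+t) gives 0.77(30+t) = t, so 0.23·t = 0.77×30.
t* = 0.77×30/0.23 = 100.4 min.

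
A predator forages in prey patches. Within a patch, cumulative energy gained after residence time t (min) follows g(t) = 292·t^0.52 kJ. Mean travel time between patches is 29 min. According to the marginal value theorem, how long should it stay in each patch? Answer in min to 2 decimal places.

Optimal t* satisfies g'(t*) = g(t*)/(T + t*).
g'(t) = 0.52·292·t^-0.48. Setting 0.52·292·t^-0.48 = 292·t^0.52/(29+t) gives 0.52(29+t) = t, so 0.48·t = 0.52×29.
t* = 0.52×29/0.48 = 31.42 min.

31.42 min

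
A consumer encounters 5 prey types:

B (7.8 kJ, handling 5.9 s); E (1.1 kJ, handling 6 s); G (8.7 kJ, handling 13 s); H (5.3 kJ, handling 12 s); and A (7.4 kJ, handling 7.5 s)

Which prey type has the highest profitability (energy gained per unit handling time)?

Profitability E/h (kJ/s): B = 7.8/5.9 = 1.32, E = 1.1/6 = 0.183, G = 8.7/13 = 0.669, H = 5.3/12 = 0.442, A = 7.4/7.5 = 0.987.
Ranked: B > A > G > H > E.

B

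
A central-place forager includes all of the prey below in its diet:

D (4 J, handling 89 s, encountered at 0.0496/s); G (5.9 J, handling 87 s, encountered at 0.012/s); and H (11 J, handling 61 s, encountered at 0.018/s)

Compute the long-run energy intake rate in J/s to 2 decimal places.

0.06 J/s

R = (0.0496×4 + 0.012×5.9 + 0.018×11) / (1 + 0.0496×89 + 0.012×87 + 0.018×61) = 0.4672/7.556 = 0.06183 J/s.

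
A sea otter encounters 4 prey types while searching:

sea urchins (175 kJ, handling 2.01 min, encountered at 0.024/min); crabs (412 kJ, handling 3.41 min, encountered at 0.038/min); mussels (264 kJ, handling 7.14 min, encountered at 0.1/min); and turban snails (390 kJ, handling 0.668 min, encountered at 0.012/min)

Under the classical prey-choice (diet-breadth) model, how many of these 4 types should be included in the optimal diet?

4

E/h in descending order: turban snails 584, crabs 121, sea urchins 87.1, mussels 37 kJ/min. The optimal diet is the largest prefix of this list for which every included type satisfies E_i/h_i > R on the types above it.
Rate on top 1: 4.643. crabs: 121 > 4.643 → include.
Rate on top 2: 17.88. sea urchins: 87.1 > 17.88 → include.
Rate on top 3: 20.69. mussels: 37 > 20.69 → include.
Optimal diet: turban snails, crabs, sea urchins, mussels — 4 of 4 types.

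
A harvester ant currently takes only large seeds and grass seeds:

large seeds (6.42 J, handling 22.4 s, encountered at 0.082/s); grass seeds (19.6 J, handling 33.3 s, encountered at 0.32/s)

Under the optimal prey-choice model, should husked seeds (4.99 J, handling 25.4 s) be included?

No

On large seeds and grass seeds alone, R = ΣλE/(1+Σλh) = 6.798/13.49 = 0.5039 J/s.
Profitability of husked seeds: 4.99/25.4 = 0.1965 J/s.
Since 0.1965 < R, time spent handling husked seeds is better spent searching.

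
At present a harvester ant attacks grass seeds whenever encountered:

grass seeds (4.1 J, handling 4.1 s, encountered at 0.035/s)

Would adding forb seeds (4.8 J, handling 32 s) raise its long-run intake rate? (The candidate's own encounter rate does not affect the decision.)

Yes

Current rate: (0.035×4.1)/(1 + 0.035×4.1) = 0.1255 J/s.
Profitability of forb seeds: 4.8/32 = 0.15 J/s.
Since 0.15 > R, including forb seeds increases the long-run rate.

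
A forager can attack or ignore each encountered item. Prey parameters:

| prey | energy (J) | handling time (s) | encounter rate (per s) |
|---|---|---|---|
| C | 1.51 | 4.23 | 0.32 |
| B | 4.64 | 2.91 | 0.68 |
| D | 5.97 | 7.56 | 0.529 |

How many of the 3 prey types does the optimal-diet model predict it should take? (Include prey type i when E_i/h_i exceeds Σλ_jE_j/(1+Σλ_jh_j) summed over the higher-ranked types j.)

E/h in descending order: B 1.59, D 0.79, C 0.357 J/s. The optimal diet is the largest prefix of this list for which every included type satisfies E_i/h_i > R on the types above it.
Rate on top 1: 1.059. D: 0.79 < 1.059 → exclude; stop.
Optimal diet: B — 1 of 3 types.

1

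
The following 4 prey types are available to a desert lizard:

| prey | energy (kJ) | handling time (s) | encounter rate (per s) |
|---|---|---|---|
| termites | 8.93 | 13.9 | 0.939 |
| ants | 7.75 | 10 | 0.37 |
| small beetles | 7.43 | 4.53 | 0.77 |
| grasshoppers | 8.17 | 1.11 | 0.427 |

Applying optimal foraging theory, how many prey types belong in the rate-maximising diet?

1

Profitabilities (E/h, kJ/s): grasshoppers 7.36, small beetles 1.64, ants 0.775, termites 0.642. Add prey in this order while the next type's profitability exceeds the intake rate on those already taken.
Rate on top 1: 2.367. small beetles: 1.64 < 2.367 → exclude; stop.
Optimal diet: grasshoppers — 1 of 4 types.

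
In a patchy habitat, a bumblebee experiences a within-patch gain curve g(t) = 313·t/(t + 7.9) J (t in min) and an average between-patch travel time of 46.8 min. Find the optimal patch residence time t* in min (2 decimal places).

19.23 min

Maximise g(t)/(T+t): set derivative to zero → g'(t)(T+t) = g(t).
g'(t) = 313·7.9/(t + 7.9)². Setting 313·7.9/(t+7.9)² = 313t/[(t+7.9)(46.8+t)] gives 7.9(46.8+t) = t(t+7.9), so t² = 7.9×46.8 = 369.7.
t* = √369.7 = 19.23 min.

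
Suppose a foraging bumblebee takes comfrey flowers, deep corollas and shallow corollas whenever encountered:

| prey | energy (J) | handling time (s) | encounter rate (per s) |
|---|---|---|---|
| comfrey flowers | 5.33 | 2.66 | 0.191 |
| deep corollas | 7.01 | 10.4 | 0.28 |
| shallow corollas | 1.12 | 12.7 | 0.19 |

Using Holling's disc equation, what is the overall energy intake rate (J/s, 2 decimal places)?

0.47 J/s

Energy encountered per unit search time: 0.191×5.33 + 0.28×7.01 + 0.19×1.12 = 3.194 J/s.
Handling time per unit search time: 0.191×2.66 + 0.28×10.4 + 0.19×12.7 = 5.833.
Rate = 3.194/(1 + 5.833) = 0.4674 J/s.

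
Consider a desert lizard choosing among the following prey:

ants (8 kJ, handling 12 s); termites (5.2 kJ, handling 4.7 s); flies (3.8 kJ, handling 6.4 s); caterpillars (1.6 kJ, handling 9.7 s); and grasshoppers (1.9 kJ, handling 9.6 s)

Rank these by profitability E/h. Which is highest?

Profitability E/h (kJ/s): ants = 8/12 = 0.667, termites = 5.2/4.7 = 1.11, flies = 3.8/6.4 = 0.594, caterpillars = 1.6/9.7 = 0.165, grasshoppers = 1.9/9.6 = 0.198.
Ranked: termites > ants > flies > grasshoppers > caterpillars.

termites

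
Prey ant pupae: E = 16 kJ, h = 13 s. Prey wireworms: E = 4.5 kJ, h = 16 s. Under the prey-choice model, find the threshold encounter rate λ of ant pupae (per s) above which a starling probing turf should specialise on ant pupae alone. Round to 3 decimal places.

0.023 per s

Drop wireworms once their profitability E₂/h₂ falls below the rate achievable on ant pupae alone: E₂/h₂ = λE₁/(1 + λh₁).
Solve for λ: λE₁h₂ = E₂(1 + λh₁) → λ(E₁h₂ − E₂h₁) = E₂ → λ = E₂/(E₁h₂ − E₂h₁).
λ = 4.5/(16×16 − 4.5×13) = 4.5/197.5 = 0.02278 per s.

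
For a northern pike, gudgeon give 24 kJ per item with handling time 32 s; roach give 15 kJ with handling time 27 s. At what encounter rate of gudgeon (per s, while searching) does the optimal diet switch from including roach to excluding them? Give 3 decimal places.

0.089 per s

At the threshold, the rate on gudgeon alone equals the profitability of roach: λ·24/(1 + λ·32) = 15/27 = 0.5556.
Rearranging, λ(24 − 0.5556×32) = 0.5556, so λ = 0.5556/6.222 = 0.08929 per s.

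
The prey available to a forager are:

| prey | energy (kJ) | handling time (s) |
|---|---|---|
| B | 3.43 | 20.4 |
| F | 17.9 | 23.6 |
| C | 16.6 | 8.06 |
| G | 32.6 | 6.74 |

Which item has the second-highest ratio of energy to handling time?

C

Profitability E/h (kJ/s): B = 3.43/20.4 = 0.168, F = 17.9/23.6 = 0.758, C = 16.6/8.06 = 2.06, G = 32.6/6.74 = 4.84.
Ranked: G > C > F > B.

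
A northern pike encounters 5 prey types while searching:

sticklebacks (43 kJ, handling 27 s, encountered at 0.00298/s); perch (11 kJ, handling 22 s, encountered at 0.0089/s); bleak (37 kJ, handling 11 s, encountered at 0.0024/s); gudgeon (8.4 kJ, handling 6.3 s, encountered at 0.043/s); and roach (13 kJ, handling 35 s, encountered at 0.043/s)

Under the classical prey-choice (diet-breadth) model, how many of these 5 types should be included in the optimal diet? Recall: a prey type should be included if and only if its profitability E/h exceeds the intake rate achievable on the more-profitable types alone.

4

E/h in descending order: bleak 3.36, sticklebacks 1.59, gudgeon 1.33, perch 0.5, roach 0.371 kJ/s. The optimal diet is the largest prefix of this list for which every included type satisfies E_i/h_i > R on the types above it.
Rate on top 1: 0.08652. sticklebacks: 1.59 > 0.08652 → include.
Rate on top 2: 0.196. gudgeon: 1.33 > 0.196 → include.
Rate on top 3: 0.4196. perch: 0.5 > 0.4196 → include.
Rate on top 4: 0.4296. roach: 0.371 < 0.4296 → exclude; stop.
Optimal diet: bleak, sticklebacks, gudgeon, perch — 4 of 5 types.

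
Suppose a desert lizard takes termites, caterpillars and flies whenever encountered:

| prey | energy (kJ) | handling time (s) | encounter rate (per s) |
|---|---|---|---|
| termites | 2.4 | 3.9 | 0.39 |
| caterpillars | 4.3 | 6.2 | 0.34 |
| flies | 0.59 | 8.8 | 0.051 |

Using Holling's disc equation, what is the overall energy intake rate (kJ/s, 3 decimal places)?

0.478 kJ/s

R = Σλ_iE_i / (1 + Σλ_ih_i)
Numerator: 0.39×2.4 + 0.34×4.3 + 0.051×0.59 = 2.428
Denominator: 1 + 0.39×3.9 + 0.34×6.2 + 0.051×8.8 = 5.078
R = 2.428/5.078 = 0.4782 kJ/s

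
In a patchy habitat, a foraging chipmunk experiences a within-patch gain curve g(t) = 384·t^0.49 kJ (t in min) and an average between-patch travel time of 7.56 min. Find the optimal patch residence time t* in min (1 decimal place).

Optimal t* satisfies g'(t*) = g(t*)/(T + t*).
g'(t) = 0.49·384·t^-0.51. Setting 0.49·384·t^-0.51 = 384·t^0.49/(7.56+t) gives 0.49(7.56+t) = t, so 0.51·t = 0.49×7.56.
t* = 0.49×7.56/0.51 = 7.264 min.

7.3 min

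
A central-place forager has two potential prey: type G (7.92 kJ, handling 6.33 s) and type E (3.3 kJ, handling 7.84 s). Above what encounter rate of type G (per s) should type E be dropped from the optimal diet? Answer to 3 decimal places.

0.080 per s

Drop type E once their profitability E₂/h₂ falls below the rate achievable on type G alone: E₂/h₂ = λE₁/(1 + λh₁).
Solve for λ: λE₁h₂ = E₂(1 + λh₁) → λ(E₁h₂ − E₂h₁) = E₂ → λ = E₂/(E₁h₂ − E₂h₁).
λ = 3.3/(7.92×7.84 − 3.3×6.33) = 3.3/41.2 = 0.08009 per s.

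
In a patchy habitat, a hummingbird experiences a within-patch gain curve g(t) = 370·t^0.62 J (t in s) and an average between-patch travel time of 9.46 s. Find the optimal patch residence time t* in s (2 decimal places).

15.43 s

Maximise g(t)/(T+t): set derivative to zero → g'(t)(T+t) = g(t).
g'(t) = 0.62·370·t^-0.38. Setting 0.62·370·t^-0.38 = 370·t^0.62/(9.46+t) gives 0.62(9.46+t) = t, so 0.38·t = 0.62×9.46.
t* = 0.62×9.46/0.38 = 15.43 s.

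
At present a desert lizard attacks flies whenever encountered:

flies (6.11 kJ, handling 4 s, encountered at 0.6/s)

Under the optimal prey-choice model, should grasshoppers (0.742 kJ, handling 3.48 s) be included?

Current rate: (0.6×6.11)/(1 + 0.6×4) = 1.078 kJ/s.
Profitability of grasshoppers: 0.742/3.48 = 0.2132 kJ/s.
Since 0.2132 < R, time spent handling grasshoppers is better spent searching.

No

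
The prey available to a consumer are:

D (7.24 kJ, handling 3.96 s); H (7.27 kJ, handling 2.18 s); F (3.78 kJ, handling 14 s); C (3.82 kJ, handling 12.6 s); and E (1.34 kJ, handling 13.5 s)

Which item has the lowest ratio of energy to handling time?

E

In descending order of E/h:
H: 7.27/2.18 = 3.33 kJ/s
D: 7.24/3.96 = 1.83 kJ/s
C: 3.82/12.6 = 0.303 kJ/s
F: 3.78/14 = 0.27 kJ/s
E: 1.34/13.5 = 0.0993 kJ/s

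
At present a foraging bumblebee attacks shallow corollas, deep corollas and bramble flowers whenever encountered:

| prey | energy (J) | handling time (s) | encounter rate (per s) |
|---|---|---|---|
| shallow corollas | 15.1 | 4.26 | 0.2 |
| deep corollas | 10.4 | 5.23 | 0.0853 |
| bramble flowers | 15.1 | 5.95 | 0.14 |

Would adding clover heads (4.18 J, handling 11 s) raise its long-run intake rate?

No

Current rate: (0.2×15.1 + 0.0853×10.4 + 0.14×15.1)/(1 + 0.2×4.26 + 0.0853×5.23 + 0.14×5.95) = 1.923 J/s.
Profitability of clover heads: 4.18/11 = 0.38 J/s.
Since 0.38 < R, time spent handling clover heads is better spent searching.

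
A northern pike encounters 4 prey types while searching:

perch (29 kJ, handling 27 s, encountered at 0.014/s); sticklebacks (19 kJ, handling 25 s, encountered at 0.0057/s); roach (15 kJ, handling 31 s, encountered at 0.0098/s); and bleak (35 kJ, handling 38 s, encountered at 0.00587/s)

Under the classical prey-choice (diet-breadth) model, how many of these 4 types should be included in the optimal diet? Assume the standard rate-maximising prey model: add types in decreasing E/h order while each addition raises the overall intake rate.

4

Profitabilities (E/h, kJ/s): perch 1.07, bleak 0.921, sticklebacks 0.76, roach 0.484. Add prey in this order while the next type's profitability exceeds the intake rate on those already taken.
Rate on top 1: 0.2946. bleak: 0.921 > 0.2946 → include.
Rate on top 2: 0.3819. sticklebacks: 0.76 > 0.3819 → include.
Rate on top 3: 0.4128. roach: 0.484 > 0.4128 → include.
Optimal diet: perch, bleak, sticklebacks, roach — 4 of 4 types.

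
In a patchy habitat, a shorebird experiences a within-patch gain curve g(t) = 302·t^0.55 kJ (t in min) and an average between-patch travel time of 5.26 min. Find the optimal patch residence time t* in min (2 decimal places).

6.43 min

Maximise g(t)/(T+t): set derivative to zero → g'(t)(T+t) = g(t).
g'(t) = 0.55·302·t^-0.45. Setting 0.55·302·t^-0.45 = 302·t^0.55/(5.26+t) gives 0.55(5.26+t) = t, so 0.45·t = 0.55×5.26.
t* = 0.55×5.26/0.45 = 6.429 min.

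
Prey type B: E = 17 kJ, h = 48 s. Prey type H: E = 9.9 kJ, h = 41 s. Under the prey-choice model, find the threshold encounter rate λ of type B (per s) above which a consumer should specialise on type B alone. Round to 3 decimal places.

0.045 per s

At the threshold, the rate on type B alone equals the profitability of type H: λ·17/(1 + λ·48) = 9.9/41 = 0.2415.
Rearranging, λ(17 − 0.2415×48) = 0.2415, so λ = 0.2415/5.41 = 0.04463 per s.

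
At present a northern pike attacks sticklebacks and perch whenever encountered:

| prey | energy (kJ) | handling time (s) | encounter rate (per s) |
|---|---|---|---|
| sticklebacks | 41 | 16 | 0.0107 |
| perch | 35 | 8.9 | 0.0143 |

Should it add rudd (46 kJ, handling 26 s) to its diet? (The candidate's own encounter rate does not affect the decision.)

Yes

On sticklebacks and perch alone, R = ΣλE/(1+Σλh) = 0.9392/1.298 = 0.7233 kJ/s.
Profitability of rudd: 46/26 = 1.769 kJ/s.
Since 1.769 > R, including rudd increases the long-run rate.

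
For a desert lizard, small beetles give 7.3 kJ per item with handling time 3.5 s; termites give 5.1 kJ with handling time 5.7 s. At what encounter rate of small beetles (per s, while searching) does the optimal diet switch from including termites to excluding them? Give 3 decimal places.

0.215 per s

Drop termites once their profitability E₂/h₂ falls below the rate achievable on small beetles alone: E₂/h₂ = λE₁/(1 + λh₁).
Solve for λ: λE₁h₂ = E₂(1 + λh₁) → λ(E₁h₂ − E₂h₁) = E₂ → λ = E₂/(E₁h₂ − E₂h₁).
λ = 5.1/(7.3×5.7 − 5.1×3.5) = 5.1/23.76 = 0.2146 per s.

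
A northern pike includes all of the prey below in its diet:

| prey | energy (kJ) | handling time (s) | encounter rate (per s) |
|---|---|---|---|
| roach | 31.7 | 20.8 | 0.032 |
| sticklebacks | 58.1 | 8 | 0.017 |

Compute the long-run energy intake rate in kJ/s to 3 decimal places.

1.111 kJ/s

R = Σλ_iE_i / (1 + Σλ_ih_i)
Numerator: 0.032×31.7 + 0.017×58.1 = 2.002
Denominator: 1 + 0.032×20.8 + 0.017×8 = 1.802
R = 2.002/1.802 = 1.111 kJ/s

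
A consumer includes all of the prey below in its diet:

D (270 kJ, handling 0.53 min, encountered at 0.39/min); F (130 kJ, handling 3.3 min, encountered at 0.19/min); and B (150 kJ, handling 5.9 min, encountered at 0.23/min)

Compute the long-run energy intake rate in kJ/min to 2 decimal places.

51.56 kJ/min

Energy encountered per unit search time: 0.39×270 + 0.19×130 + 0.23×150 = 164.5 kJ/min.
Handling time per unit search time: 0.39×0.53 + 0.19×3.3 + 0.23×5.9 = 2.191.
Rate = 164.5/(1 + 2.191) = 51.56 kJ/min.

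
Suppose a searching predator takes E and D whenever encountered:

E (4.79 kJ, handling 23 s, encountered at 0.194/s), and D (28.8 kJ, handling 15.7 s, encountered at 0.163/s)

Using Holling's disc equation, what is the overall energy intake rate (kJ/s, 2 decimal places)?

R = Σλ_iE_i / (1 + Σλ_ih_i)
Numerator: 0.194×4.79 + 0.163×28.8 = 5.624
Denominator: 1 + 0.194×23 + 0.163×15.7 = 8.021
R = 5.624/8.021 = 0.7011 kJ/s

0.70 kJ/s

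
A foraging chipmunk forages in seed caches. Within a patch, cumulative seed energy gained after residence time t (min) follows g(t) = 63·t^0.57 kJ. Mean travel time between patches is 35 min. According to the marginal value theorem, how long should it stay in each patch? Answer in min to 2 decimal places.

46.40 min

By the marginal value theorem, leave when the instantaneous gain rate g'(t) equals the habitat-wide average g(t)/(T + t).
g'(t) = 0.57·63·t^-0.43. Setting 0.57·63·t^-0.43 = 63·t^0.57/(35+t) gives 0.57(35+t) = t, so 0.43·t = 0.57×35.
t* = 0.57×35/0.43 = 46.4 min.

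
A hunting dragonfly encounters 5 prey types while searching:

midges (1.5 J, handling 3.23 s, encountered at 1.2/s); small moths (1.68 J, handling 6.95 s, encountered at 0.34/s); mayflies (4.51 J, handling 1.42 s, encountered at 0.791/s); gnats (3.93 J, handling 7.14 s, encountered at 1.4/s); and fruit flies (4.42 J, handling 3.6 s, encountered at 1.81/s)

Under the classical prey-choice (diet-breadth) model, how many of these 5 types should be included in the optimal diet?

Profitabilities (E/h, J/s): mayflies 3.18, fruit flies 1.23, gnats 0.55, midges 0.464, small moths 0.242. Add prey in this order while the next type's profitability exceeds the intake rate on those already taken.
Rate on top 1: 1.68. fruit flies: 1.23 < 1.68 → exclude; stop.
Optimal diet: mayflies — 1 of 5 types.

1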